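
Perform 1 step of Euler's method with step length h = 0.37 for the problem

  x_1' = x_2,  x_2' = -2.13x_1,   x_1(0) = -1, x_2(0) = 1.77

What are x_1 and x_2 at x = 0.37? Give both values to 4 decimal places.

-0.3451, 2.5581

Euler on (x_1,x_2): x_1_{n+1} = x_1_n + h·x_1', x_2_{n+1} = x_2_n + h·x_2'.
0.000000: (-1.000000, 1.770000); f=(1.770000, 2.130000) → (-0.345100, 2.558100)
(x_1(0.37), x_2(0.37)) ≈ (-0.3451, 2.5581)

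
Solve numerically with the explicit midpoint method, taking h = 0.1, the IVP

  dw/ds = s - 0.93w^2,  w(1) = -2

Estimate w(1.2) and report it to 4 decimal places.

Midpoint: k1 = f(s_n, w_n); k2 = f(s_n + h/2, w_n + (h/2)·k1); w_{n+1} = w_n + h·k2.
s=1.000000, w=-2.000000:
  k1 = f(1.000000, -2.000000) = -2.720000
  k2 = f(1.050000, -2.136000) = -3.193121
  w ← -2.000000 + 0.1·(-3.193121) = -2.319312
s=1.100000, w=-2.319312:
  k1 = f(1.100000, -2.319312) = -3.902664
  k2 = f(1.150000, -2.514445) = -4.729865
  w ← -2.319312 + 0.1·(-4.729865) = -2.792299
w(1.2) ≈ -2.7923

-2.7923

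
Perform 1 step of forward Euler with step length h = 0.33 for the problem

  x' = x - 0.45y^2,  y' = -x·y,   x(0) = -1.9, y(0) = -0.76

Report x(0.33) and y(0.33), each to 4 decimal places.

-2.6128, -1.2365

Euler on (x,y): x_{n+1} = x_n + h·x', y_{n+1} = y_n + h·y'.
0.000000: (-1.900000, -0.760000); f=(-2.159920, -1.444000) → (-2.612774, -1.236520)
(x(0.33), y(0.33)) ≈ (-2.6128, -1.2365)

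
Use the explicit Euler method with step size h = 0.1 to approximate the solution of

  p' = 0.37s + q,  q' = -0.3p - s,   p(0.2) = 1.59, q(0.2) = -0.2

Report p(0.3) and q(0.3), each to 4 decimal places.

Euler on (p,q): p_{n+1} = p_n + h·p', q_{n+1} = q_n + h·q'.
0.200000: (1.590000, -0.200000); f=(-0.126000, -0.677000) → (1.577400, -0.267700)
(p(0.3), q(0.3)) ≈ (1.5774, -0.2677)

1.5774, -0.2677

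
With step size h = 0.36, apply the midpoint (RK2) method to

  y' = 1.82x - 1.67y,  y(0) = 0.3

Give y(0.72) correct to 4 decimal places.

Midpoint: k1 = f(x_n, y_n); k2 = f(x_n + h/2, y_n + (h/2)·k1); y_{n+1} = y_n + h·k2.
x=0.000000, y=0.300000:
  k1 = f(0.000000, 0.300000) = -0.501000
  k2 = f(0.180000, 0.209820) = -0.022799
  y ← 0.300000 + 0.36·(-0.022799) = 0.291792
x=0.360000, y=0.291792:
  k1 = f(0.360000, 0.291792) = 0.167907
  k2 = f(0.540000, 0.322015) = 0.445034
  y ← 0.291792 + 0.36·0.445034 = 0.452005
y(0.72) ≈ 0.4520

0.4520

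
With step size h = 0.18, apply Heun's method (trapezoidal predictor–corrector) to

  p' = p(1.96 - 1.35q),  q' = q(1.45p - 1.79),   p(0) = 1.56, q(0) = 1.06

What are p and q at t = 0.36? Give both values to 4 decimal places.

1.7832, 1.3463

Heun on (p,q): k1 = f(t_n, state_n); k2 = f(t_n + h, state_n + h·k1); state_{n+1} = state_n + (h/2)·(k1 + k2).
0.000000: (1.560000, 1.060000)
  k1 = (0.825240, 0.500320)
  predictor → (1.708543, 1.150058)
  k2 = (0.696098, 0.790535)
  → (1.696920, 1.176177)
0.180000: (1.696920, 1.176177)
  k1 = (0.631528, 0.788667)
  predictor → (1.810595, 1.318137)
  k2 = (0.326839, 1.101124)
  → (1.783174, 1.346258)
(p(0.36), q(0.36)) ≈ (1.7832, 1.3463)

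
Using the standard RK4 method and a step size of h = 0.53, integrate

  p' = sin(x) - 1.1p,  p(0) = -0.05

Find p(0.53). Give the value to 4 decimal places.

0.0862

RK4: k1 = f(x_n, p_n); k2 = f(x_n + h/2, p_n + (h/2)·k1); k3 = f(x_n + h/2, p_n + (h/2)·k2); k4 = f(x_n + h, p_n + h·k3); p_{n+1} = p_n + (h/6)·(k1 + 2k2 + 2k3 + k4).
x=0.000000, p=-0.050000:
  k1 = f(0.000000, -0.050000) = 0.055000
  k2 = f(0.265000, -0.035425) = 0.300877
  k3 = f(0.265000, 0.029732) = 0.229204
  k4 = f(0.530000, 0.071478) = 0.426908
  p ← -0.050000 + (0.53/6)·(k1 + 2k2 + 2k3 + k4) = 0.086216
p(0.53) ≈ 0.0862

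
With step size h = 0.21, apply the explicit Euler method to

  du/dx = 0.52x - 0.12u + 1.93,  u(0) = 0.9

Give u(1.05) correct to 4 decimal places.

2.9427

Euler: u_{n+1} = u_n + h·f(x_n, u_n).
x=0.000000, u=0.900000: f=1.822000 → u ← 0.900000 + 0.21·1.822000 = 1.282620
x=0.210000, u=1.282620: f=1.885286 → u ← 1.282620 + 0.21·1.885286 = 1.678530
x=0.420000, u=1.678530: f=1.946976 → u ← 1.678530 + 0.21·1.946976 = 2.087395
x=0.630000, u=2.087395: f=2.007113 → u ← 2.087395 + 0.21·2.007113 = 2.508889
x=0.840000, u=2.508889: f=2.065733 → u ← 2.508889 + 0.21·2.065733 = 2.942693
u(1.05) ≈ 2.9427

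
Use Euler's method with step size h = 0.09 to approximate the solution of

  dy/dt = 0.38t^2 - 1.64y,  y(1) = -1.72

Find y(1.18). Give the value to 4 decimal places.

Euler: y_{n+1} = y_n + h·f(t_n, y_n).
t=1.000000, y=-1.720000: f=3.200800 → y ← -1.720000 + 0.09·3.200800 = -1.431928
t=1.090000, y=-1.431928: f=2.799840 → y ← -1.431928 + 0.09·2.799840 = -1.179942
y(1.18) ≈ -1.1799

-1.1799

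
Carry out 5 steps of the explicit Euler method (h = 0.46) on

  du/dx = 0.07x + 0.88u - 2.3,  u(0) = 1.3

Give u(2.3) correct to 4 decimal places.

Euler: u_{n+1} = u_n + h·f(x_n, u_n).
x=0.000000, u=1.300000: f=-1.156000 → u ← 1.300000 + 0.46·(-1.156000) = 0.768240
x=0.460000, u=0.768240: f=-1.591749 → u ← 0.768240 + 0.46·(-1.591749) = 0.036036
x=0.920000, u=0.036036: f=-2.203889 → u ← 0.036036 + 0.46·(-2.203889) = -0.977753
x=1.380000, u=-0.977753: f=-3.063823 → u ← -0.977753 + 0.46·(-3.063823) = -2.387112
x=1.840000, u=-2.387112: f=-4.271858 → u ← -2.387112 + 0.46·(-4.271858) = -4.352167
u(2.3) ≈ -4.3522

-4.3522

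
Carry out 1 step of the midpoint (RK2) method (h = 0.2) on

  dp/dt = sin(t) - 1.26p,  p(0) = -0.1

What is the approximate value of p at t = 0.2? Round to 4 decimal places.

-0.0580

Midpoint: k1 = f(t_n, p_n); k2 = f(t_n + h/2, p_n + (h/2)·k1); p_{n+1} = p_n + h·k2.
t=0.000000, p=-0.100000:
  k1 = f(0.000000, -0.100000) = 0.126000
  k2 = f(0.100000, -0.087400) = 0.209957
  p ← -0.100000 + 0.2·0.209957 = -0.058009
p(0.2) ≈ -0.0580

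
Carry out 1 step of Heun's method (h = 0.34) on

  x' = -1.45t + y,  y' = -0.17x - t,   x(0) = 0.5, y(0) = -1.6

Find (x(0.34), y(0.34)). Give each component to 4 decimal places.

-0.1327, -1.6710

Heun on (x,y): k1 = f(t_n, state_n); k2 = f(t_n + h, state_n + h·k1); state_{n+1} = state_n + (h/2)·(k1 + k2).
0.000000: (0.500000, -1.600000)
  k1 = (-1.600000, -0.085000)
  predictor → (-0.044000, -1.628900)
  k2 = (-2.121900, -0.332520)
  → (-0.132723, -1.670978)
(x(0.34), y(0.34)) ≈ (-0.1327, -1.6710)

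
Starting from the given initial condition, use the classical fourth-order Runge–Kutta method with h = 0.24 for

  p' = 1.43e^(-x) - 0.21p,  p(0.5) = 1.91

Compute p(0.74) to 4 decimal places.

1.9964

RK4: k1 = f(x_n, p_n); k2 = f(x_n + h/2, p_n + (h/2)·k1); k3 = f(x_n + h/2, p_n + (h/2)·k2); k4 = f(x_n + h, p_n + h·k3); p_{n+1} = p_n + (h/6)·(k1 + 2k2 + 2k3 + k4).
x=0.500000, p=1.910000:
  k1 = f(0.500000, 1.910000) = 0.466239
  k2 = f(0.620000, 1.965949) = 0.356411
  k3 = f(0.620000, 1.952769) = 0.359179
  k4 = f(0.740000, 1.996203) = 0.263070
  p ← 1.910000 + (0.24/6)·(k1 + 2k2 + 2k3 + k4) = 1.996420
p(0.74) ≈ 1.9964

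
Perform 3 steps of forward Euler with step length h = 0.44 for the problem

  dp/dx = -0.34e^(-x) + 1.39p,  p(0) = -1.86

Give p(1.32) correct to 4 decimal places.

-8.3913

Euler: p_{n+1} = p_n + h·f(x_n, p_n).
x=0.000000, p=-1.860000: f=-2.925400 → p ← -1.860000 + 0.44·(-2.925400) = -3.147176
x=0.440000, p=-3.147176: f=-4.593547 → p ← -3.147176 + 0.44·(-4.593547) = -5.168337
x=0.880000, p=-5.168337: f=-7.325014 → p ← -5.168337 + 0.44·(-7.325014) = -8.391343
p(1.32) ≈ -8.3913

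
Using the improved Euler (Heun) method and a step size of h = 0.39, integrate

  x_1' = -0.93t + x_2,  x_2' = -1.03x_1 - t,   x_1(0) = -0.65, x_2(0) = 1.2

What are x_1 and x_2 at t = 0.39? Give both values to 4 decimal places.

Heun on (x_1,x_2): k1 = f(t_n, state_n); k2 = f(t_n + h, state_n + h·k1); state_{n+1} = state_n + (h/2)·(k1 + k2).
0.000000: (-0.650000, 1.200000)
  k1 = (1.200000, 0.669500)
  predictor → (-0.182000, 1.461105)
  k2 = (1.098405, -0.202540)
  → (-0.201811, 1.291057)
(x_1(0.39), x_2(0.39)) ≈ (-0.2018, 1.2911)

-0.2018, 1.2911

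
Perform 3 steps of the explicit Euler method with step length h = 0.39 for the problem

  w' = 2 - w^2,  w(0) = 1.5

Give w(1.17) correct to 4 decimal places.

Euler: w_{n+1} = w_n + h·f(t_n, w_n).
t=0.000000, w=1.500000: f=-0.250000 → w ← 1.500000 + 0.39·(-0.250000) = 1.402500
t=0.390000, w=1.402500: f=0.032994 → w ← 1.402500 + 0.39·0.032994 = 1.415368
t=0.780000, w=1.415368: f=-0.003265 → w ← 1.415368 + 0.39·(-0.003265) = 1.414094
w(1.17) ≈ 1.4141

1.4141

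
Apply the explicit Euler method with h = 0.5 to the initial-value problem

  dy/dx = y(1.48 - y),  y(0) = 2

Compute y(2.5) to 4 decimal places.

Euler: y_{n+1} = y_n + h·f(x_n, y_n).
x=0.000000, y=2.000000: f=-1.040000 → y ← 2.000000 + 0.5·(-1.040000) = 1.480000
x=0.500000, y=1.480000: f=0.000000 → y ← 1.480000 + 0.5·0.000000 = 1.480000
x=1.000000, y=1.480000: f=0.000000 → y ← 1.480000 + 0.5·0.000000 = 1.480000
x=1.500000, y=1.480000: f=0.000000 → y ← 1.480000 + 0.5·0.000000 = 1.480000
x=2.000000, y=1.480000: f=0.000000 → y ← 1.480000 + 0.5·0.000000 = 1.480000
y(2.5) ≈ 1.4800

1.4800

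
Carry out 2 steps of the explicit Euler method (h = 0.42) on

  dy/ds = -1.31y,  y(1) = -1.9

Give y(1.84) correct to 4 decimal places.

-0.3844

Euler: y_{n+1} = y_n + h·f(s_n, y_n).
s=1.000000, y=-1.900000: f=2.489000 → y ← -1.900000 + 0.42·2.489000 = -0.854620
s=1.420000, y=-0.854620: f=1.119552 → y ← -0.854620 + 0.42·1.119552 = -0.384408
y(1.84) ≈ -0.3844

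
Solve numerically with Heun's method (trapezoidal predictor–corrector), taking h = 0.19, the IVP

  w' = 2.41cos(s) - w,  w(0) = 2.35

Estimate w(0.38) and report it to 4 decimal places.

2.3458

Heun: k1 = f(s_n, w_n); k2 = f(s_n + h, w_n + h·k1); w_{n+1} = w_n + (h/2)·(k1 + k2).
s=0.000000, w=2.350000:
  k1 = f(0.000000, 2.350000) = 0.060000
  k2 = f(0.190000, 2.361400) = 0.005230
  w ← 2.350000 + (0.19/2)·(0.060000 + 0.005230) = 2.356197
s=0.190000, w=2.356197:
  k1 = f(0.190000, 2.356197) = 0.010433
  k2 = f(0.380000, 2.358179) = -0.120097
  w ← 2.356197 + (0.19/2)·(0.010433 + (-0.120097)) = 2.345779
w(0.38) ≈ 2.3458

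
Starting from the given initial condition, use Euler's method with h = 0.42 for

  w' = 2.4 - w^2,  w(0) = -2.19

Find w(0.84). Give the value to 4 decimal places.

Euler: w_{n+1} = w_n + h·f(x_n, w_n).
x=0.000000, w=-2.190000: f=-2.396100 → w ← -2.190000 + 0.42·(-2.396100) = -3.196362
x=0.420000, w=-3.196362: f=-7.816730 → w ← -3.196362 + 0.42·(-7.816730) = -6.479389
w(0.84) ≈ -6.4794

-6.4794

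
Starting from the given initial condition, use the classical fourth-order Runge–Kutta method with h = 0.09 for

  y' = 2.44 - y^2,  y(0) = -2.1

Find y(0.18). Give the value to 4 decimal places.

RK4: k1 = f(s_n, y_n); k2 = f(s_n + h/2, y_n + (h/2)·k1); k3 = f(s_n + h/2, y_n + (h/2)·k2); k4 = f(s_n + h, y_n + h·k3); y_{n+1} = y_n + (h/6)·(k1 + 2k2 + 2k3 + k4).
s=0.000000, y=-2.100000:
  k1 = f(0.000000, -2.100000) = -1.970000
  k2 = f(0.045000, -2.188650) = -2.350189
  k3 = f(0.045000, -2.205758) = -2.425371
  k4 = f(0.090000, -2.318283) = -2.934438
  y ← -2.100000 + (0.09/6)·(k1 + 2k2 + 2k3 + k4) = -2.316833
s=0.090000, y=-2.316833:
  k1 = f(0.090000, -2.316833) = -2.927717
  k2 = f(0.135000, -2.448581) = -3.555547
  k3 = f(0.135000, -2.476833) = -3.694702
  k4 = f(0.180000, -2.649356) = -4.579090
  y ← -2.316833 + (0.09/6)·(k1 + 2k2 + 2k3 + k4) = -2.646943
y(0.18) ≈ -2.6469

-2.6469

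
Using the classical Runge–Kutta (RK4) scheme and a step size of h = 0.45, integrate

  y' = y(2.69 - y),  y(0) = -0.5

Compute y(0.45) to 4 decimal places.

-2.7790

RK4: k1 = f(x_n, y_n); k2 = f(x_n + h/2, y_n + (h/2)·k1); k3 = f(x_n + h/2, y_n + (h/2)·k2); k4 = f(x_n + h, y_n + h·k3); y_{n+1} = y_n + (h/6)·(k1 + 2k2 + 2k3 + k4).
x=0.000000, y=-0.500000:
  k1 = f(0.000000, -0.500000) = -1.595000
  k2 = f(0.225000, -0.858875) = -3.048040
  k3 = f(0.225000, -1.185809) = -4.595969
  k4 = f(0.450000, -2.568186) = -13.504001
  y ← -0.500000 + (0.45/6)·(k1 + 2k2 + 2k3 + k4) = -2.779026
y(0.45) ≈ -2.7790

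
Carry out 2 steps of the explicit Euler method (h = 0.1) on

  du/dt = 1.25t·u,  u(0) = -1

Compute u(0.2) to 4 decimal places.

Euler: u_{n+1} = u_n + h·f(t_n, u_n).
t=0.000000, u=-1.000000: f=0.000000 → u ← -1.000000 + 0.1·0.000000 = -1.000000
t=0.100000, u=-1.000000: f=-0.125000 → u ← -1.000000 + 0.1·(-0.125000) = -1.012500
u(0.2) ≈ -1.0125

-1.0125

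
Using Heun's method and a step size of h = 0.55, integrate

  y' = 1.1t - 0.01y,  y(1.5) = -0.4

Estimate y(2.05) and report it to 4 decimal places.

0.6736

Heun: k1 = f(t_n, y_n); k2 = f(t_n + h, y_n + h·k1); y_{n+1} = y_n + (h/2)·(k1 + k2).
t=1.500000, y=-0.400000:
  k1 = f(1.500000, -0.400000) = 1.654000
  k2 = f(2.050000, 0.509700) = 2.249903
  y ← -0.400000 + (0.55/2)·(1.654000 + 2.249903) = 0.673573
y(2.05) ≈ 0.6736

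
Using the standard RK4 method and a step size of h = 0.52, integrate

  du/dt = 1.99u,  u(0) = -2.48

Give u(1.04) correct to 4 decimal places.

RK4: k1 = f(t_n, u_n); k2 = f(t_n + h/2, u_n + (h/2)·k1); k3 = f(t_n + h/2, u_n + (h/2)·k2); k4 = f(t_n + h, u_n + h·k3); u_{n+1} = u_n + (h/6)·(k1 + 2k2 + 2k3 + k4).
t=0.000000, u=-2.480000:
  k1 = f(0.000000, -2.480000) = -4.935200
  k2 = f(0.260000, -3.763152) = -7.488672
  k3 = f(0.260000, -4.427055) = -8.809839
  k4 = f(0.520000, -7.061116) = -14.051622
  u ← -2.480000 + (0.52/6)·(k1 + 2k2 + 2k3 + k4) = -6.950600
t=0.520000, u=-6.950600:
  k1 = f(0.520000, -6.950600) = -13.831694
  k2 = f(0.780000, -10.546840) = -20.988212
  k3 = f(0.780000, -12.407535) = -24.690995
  k4 = f(1.040000, -19.789917) = -39.381935
  u ← -6.950600 + (0.52/6)·(k1 + 2k2 + 2k3 + k4) = -19.480177
u(1.04) ≈ -19.4802

-19.4802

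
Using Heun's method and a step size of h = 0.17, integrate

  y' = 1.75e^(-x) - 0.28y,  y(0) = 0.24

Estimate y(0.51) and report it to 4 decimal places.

Heun: k1 = f(x_n, y_n); k2 = f(x_n + h, y_n + h·k1); y_{n+1} = y_n + (h/2)·(k1 + k2).
x=0.000000, y=0.240000:
  k1 = f(0.000000, 0.240000) = 1.682800
  k2 = f(0.170000, 0.526076) = 1.329112
  y ← 0.240000 + (0.17/2)·(1.682800 + 1.329112) = 0.496013
x=0.170000, y=0.496013:
  k1 = f(0.170000, 0.496013) = 1.337530
  k2 = f(0.340000, 0.723393) = 1.043048
  y ← 0.496013 + (0.17/2)·(1.337530 + 1.043048) = 0.698362
x=0.340000, y=0.698362:
  k1 = f(0.340000, 0.698362) = 1.050057
  k2 = f(0.510000, 0.876871) = 0.805343
  y ← 0.698362 + (0.17/2)·(1.050057 + 0.805343) = 0.856071
y(0.51) ≈ 0.8561

0.8561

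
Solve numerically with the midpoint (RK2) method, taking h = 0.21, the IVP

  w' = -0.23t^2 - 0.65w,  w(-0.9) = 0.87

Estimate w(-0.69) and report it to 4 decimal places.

Midpoint: k1 = f(t_n, w_n); k2 = f(t_n + h/2, w_n + (h/2)·k1); w_{n+1} = w_n + h·k2.
t=-0.900000, w=0.870000:
  k1 = f(-0.900000, 0.870000) = -0.751800
  k2 = f(-0.795000, 0.791061) = -0.659555
  w ← 0.870000 + 0.21·(-0.659555) = 0.731493
w(-0.69) ≈ 0.7315

0.7315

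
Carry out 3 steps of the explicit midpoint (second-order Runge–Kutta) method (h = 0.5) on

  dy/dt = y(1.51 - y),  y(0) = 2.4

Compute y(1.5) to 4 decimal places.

Midpoint: k1 = f(t_n, y_n); k2 = f(t_n + h/2, y_n + (h/2)·k1); y_{n+1} = y_n + h·k2.
t=0.000000, y=2.400000:
  k1 = f(0.000000, 2.400000) = -2.136000
  k2 = f(0.250000, 1.866000) = -0.664296
  y ← 2.400000 + 0.5·(-0.664296) = 2.067852
t=0.500000, y=2.067852:
  k1 = f(0.500000, 2.067852) = -1.153555
  k2 = f(0.750000, 1.779463) = -0.479500
  y ← 2.067852 + 0.5·(-0.479500) = 1.828102
t=1.000000, y=1.828102:
  k1 = f(1.000000, 1.828102) = -0.581523
  k2 = f(1.250000, 1.682721) = -0.290642
  y ← 1.828102 + 0.5·(-0.290642) = 1.682781
y(1.5) ≈ 1.6828

1.6828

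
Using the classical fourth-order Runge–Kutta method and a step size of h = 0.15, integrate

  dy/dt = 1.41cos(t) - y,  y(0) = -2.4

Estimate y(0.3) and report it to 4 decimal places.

-1.4184

RK4: k1 = f(t_n, y_n); k2 = f(t_n + h/2, y_n + (h/2)·k1); k3 = f(t_n + h/2, y_n + (h/2)·k2); k4 = f(t_n + h, y_n + h·k3); y_{n+1} = y_n + (h/6)·(k1 + 2k2 + 2k3 + k4).
t=0.000000, y=-2.400000:
  k1 = f(0.000000, -2.400000) = 3.810000
  k2 = f(0.075000, -2.114250) = 3.520286
  k3 = f(0.075000, -2.135979) = 3.542015
  k4 = f(0.150000, -1.868698) = 3.262865
  y ← -2.400000 + (0.15/6)·(k1 + 2k2 + 2k3 + k4) = -1.870063
t=0.150000, y=-1.870063:
  k1 = f(0.150000, -1.870063) = 3.264231
  k2 = f(0.225000, -1.625246) = 2.999706
  k3 = f(0.225000, -1.645085) = 3.019545
  k4 = f(0.300000, -1.417132) = 2.764156
  y ← -1.870063 + (0.15/6)·(k1 + 2k2 + 2k3 + k4) = -1.418391
y(0.3) ≈ -1.4184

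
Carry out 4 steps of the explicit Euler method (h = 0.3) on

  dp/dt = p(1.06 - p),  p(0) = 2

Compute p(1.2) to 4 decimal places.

1.1449

Euler: p_{n+1} = p_n + h·f(t_n, p_n).
t=0.000000, p=2.000000: f=-1.880000 → p ← 2.000000 + 0.3·(-1.880000) = 1.436000
t=0.300000, p=1.436000: f=-0.539936 → p ← 1.436000 + 0.3·(-0.539936) = 1.274019
t=0.600000, p=1.274019: f=-0.272665 → p ← 1.274019 + 0.3·(-0.272665) = 1.192220
t=0.900000, p=1.192220: f=-0.157635 → p ← 1.192220 + 0.3·(-0.157635) = 1.144929
p(1.2) ≈ 1.1449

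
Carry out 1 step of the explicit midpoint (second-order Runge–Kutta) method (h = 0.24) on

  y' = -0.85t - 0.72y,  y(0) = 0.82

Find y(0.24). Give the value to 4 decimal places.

0.6661

Midpoint: k1 = f(t_n, y_n); k2 = f(t_n + h/2, y_n + (h/2)·k1); y_{n+1} = y_n + h·k2.
t=0.000000, y=0.820000:
  k1 = f(0.000000, 0.820000) = -0.590400
  k2 = f(0.120000, 0.749152) = -0.641389
  y ← 0.820000 + 0.24·(-0.641389) = 0.666067
y(0.24) ≈ 0.6661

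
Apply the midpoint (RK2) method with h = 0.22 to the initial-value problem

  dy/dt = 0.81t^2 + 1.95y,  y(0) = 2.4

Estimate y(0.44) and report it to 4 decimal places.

Midpoint: k1 = f(t_n, y_n); k2 = f(t_n + h/2, y_n + (h/2)·k1); y_{n+1} = y_n + h·k2.
t=0.000000, y=2.400000:
  k1 = f(0.000000, 2.400000) = 4.680000
  k2 = f(0.110000, 2.914800) = 5.693661
  y ← 2.400000 + 0.22·5.693661 = 3.652605
t=0.220000, y=3.652605:
  k1 = f(0.220000, 3.652605) = 7.161785
  k2 = f(0.330000, 4.440402) = 8.746992
  y ← 3.652605 + 0.22·8.746992 = 5.576944
y(0.44) ≈ 5.5769

5.5769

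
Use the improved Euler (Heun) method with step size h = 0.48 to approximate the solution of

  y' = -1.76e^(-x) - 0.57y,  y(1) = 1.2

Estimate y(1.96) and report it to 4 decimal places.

Heun: k1 = f(x_n, y_n); k2 = f(x_n + h, y_n + h·k1); y_{n+1} = y_n + (h/2)·(k1 + k2).
x=1.000000, y=1.200000:
  k1 = f(1.000000, 1.200000) = -1.331468
  k2 = f(1.480000, 0.560895) = -0.720353
  y ← 1.200000 + (0.48/2)·(-1.331468 + (-0.720353)) = 0.707563
x=1.480000, y=0.707563:
  k1 = f(1.480000, 0.707563) = -0.803953
  k2 = f(1.960000, 0.321665) = -0.431260
  y ← 0.707563 + (0.48/2)·(-0.803953 + (-0.431260)) = 0.411112
y(1.96) ≈ 0.4111

0.4111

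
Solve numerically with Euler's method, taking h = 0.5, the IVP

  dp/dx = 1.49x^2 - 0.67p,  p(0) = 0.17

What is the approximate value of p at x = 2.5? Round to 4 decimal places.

Euler: p_{n+1} = p_n + h·f(x_n, p_n).
x=0.000000, p=0.170000: f=-0.113900 → p ← 0.170000 + 0.5·(-0.113900) = 0.113050
x=0.500000, p=0.113050: f=0.296756 → p ← 0.113050 + 0.5·0.296756 = 0.261428
x=1.000000, p=0.261428: f=1.314843 → p ← 0.261428 + 0.5·1.314843 = 0.918850
x=1.500000, p=0.918850: f=2.736871 → p ← 0.918850 + 0.5·2.736871 = 2.287285
x=2.000000, p=2.287285: f=4.427519 → p ← 2.287285 + 0.5·4.427519 = 4.501045
p(2.5) ≈ 4.5010

4.5010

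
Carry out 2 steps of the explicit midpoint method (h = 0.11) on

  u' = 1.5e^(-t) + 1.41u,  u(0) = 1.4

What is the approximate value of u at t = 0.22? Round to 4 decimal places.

2.2556

Midpoint: k1 = f(t_n, u_n); k2 = f(t_n + h/2, u_n + (h/2)·k1); u_{n+1} = u_n + h·k2.
t=0.000000, u=1.400000:
  k1 = f(0.000000, 1.400000) = 3.474000
  k2 = f(0.055000, 1.591070) = 3.663136
  u ← 1.400000 + 0.11·3.663136 = 1.802945
t=0.110000, u=1.802945:
  k1 = f(0.110000, 1.802945) = 3.885904
  k2 = f(0.165000, 2.016670) = 4.115345
  u ← 1.802945 + 0.11·4.115345 = 2.255633
u(0.22) ≈ 2.2556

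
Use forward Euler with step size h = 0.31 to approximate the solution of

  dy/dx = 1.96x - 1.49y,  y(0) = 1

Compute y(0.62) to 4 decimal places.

0.4779

Euler: y_{n+1} = y_n + h·f(x_n, y_n).
x=0.000000, y=1.000000: f=-1.490000 → y ← 1.000000 + 0.31·(-1.490000) = 0.538100
x=0.310000, y=0.538100: f=-0.194169 → y ← 0.538100 + 0.31·(-0.194169) = 0.477908
y(0.62) ≈ 0.4779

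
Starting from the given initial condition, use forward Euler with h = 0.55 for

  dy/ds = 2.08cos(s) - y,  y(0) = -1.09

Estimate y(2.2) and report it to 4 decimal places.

Euler: y_{n+1} = y_n + h·f(s_n, y_n).
s=0.000000, y=-1.090000: f=3.170000 → y ← -1.090000 + 0.55·3.170000 = 0.653500
s=0.550000, y=0.653500: f=1.119751 → y ← 0.653500 + 0.55·1.119751 = 1.269363
s=1.100000, y=1.269363: f=-0.325883 → y ← 1.269363 + 0.55·(-0.325883) = 1.090127
s=1.650000, y=1.090127: f=-1.254699 → y ← 1.090127 + 0.55·(-1.254699) = 0.400043
y(2.2) ≈ 0.4000

0.4000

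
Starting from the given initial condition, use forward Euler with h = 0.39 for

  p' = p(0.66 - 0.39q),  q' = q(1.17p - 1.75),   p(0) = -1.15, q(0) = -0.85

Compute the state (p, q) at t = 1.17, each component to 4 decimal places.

-2.4891, 0.0418

Euler on (p,q): p_{n+1} = p_n + h·p', q_{n+1} = q_n + h·q'.
0.000000: (-1.150000, -0.850000); f=(-1.140225, 2.631175) → (-1.594688, 0.176158)
0.390000: (-1.594688, 0.176158); f=(-0.942936, -0.636950) → (-1.962433, -0.072252)
0.780000: (-1.962433, -0.072252); f=(-1.350504, 0.292336) → (-2.489129, 0.041759)
(p(1.17), q(1.17)) ≈ (-2.4891, 0.0418)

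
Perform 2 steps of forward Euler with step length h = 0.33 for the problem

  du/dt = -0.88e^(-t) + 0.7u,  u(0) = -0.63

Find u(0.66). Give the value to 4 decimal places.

-1.5209

Euler: u_{n+1} = u_n + h·f(t_n, u_n).
t=0.000000, u=-0.630000: f=-1.321000 → u ← -0.630000 + 0.33·(-1.321000) = -1.065930
t=0.330000, u=-1.065930: f=-1.378804 → u ← -1.065930 + 0.33·(-1.378804) = -1.520935
u(0.66) ≈ -1.5209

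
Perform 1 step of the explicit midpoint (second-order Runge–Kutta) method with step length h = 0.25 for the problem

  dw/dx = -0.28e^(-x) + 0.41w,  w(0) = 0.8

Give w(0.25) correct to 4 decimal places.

Midpoint: k1 = f(x_n, w_n); k2 = f(x_n + h/2, w_n + (h/2)·k1); w_{n+1} = w_n + h·k2.
x=0.000000, w=0.800000:
  k1 = f(0.000000, 0.800000) = 0.048000
  k2 = f(0.125000, 0.806000) = 0.083361
  w ← 0.800000 + 0.25·0.083361 = 0.820840
w(0.25) ≈ 0.8208

0.8208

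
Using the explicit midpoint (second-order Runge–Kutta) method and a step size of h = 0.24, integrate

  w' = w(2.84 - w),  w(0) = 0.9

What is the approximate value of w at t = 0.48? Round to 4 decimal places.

Midpoint: k1 = f(t_n, w_n); k2 = f(t_n + h/2, w_n + (h/2)·k1); w_{n+1} = w_n + h·k2.
t=0.000000, w=0.900000:
  k1 = f(0.000000, 0.900000) = 1.746000
  k2 = f(0.120000, 1.109520) = 1.920002
  w ← 0.900000 + 0.24·1.920002 = 1.360801
t=0.240000, w=1.360801:
  k1 = f(0.240000, 1.360801) = 2.012895
  k2 = f(0.360000, 1.602348) = 1.983149
  w ← 1.360801 + 0.24·1.983149 = 1.836756
w(0.48) ≈ 1.8368

1.8368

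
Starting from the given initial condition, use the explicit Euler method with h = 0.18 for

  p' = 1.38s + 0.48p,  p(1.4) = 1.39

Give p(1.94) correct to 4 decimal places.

Euler: p_{n+1} = p_n + h·f(s_n, p_n).
s=1.400000, p=1.390000: f=2.599200 → p ← 1.390000 + 0.18·2.599200 = 1.857856
s=1.580000, p=1.857856: f=3.072171 → p ← 1.857856 + 0.18·3.072171 = 2.410847
s=1.760000, p=2.410847: f=3.586006 → p ← 2.410847 + 0.18·3.586006 = 3.056328
p(1.94) ≈ 3.0563

3.0563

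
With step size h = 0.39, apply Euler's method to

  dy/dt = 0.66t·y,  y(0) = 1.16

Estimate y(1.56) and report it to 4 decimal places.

Euler: y_{n+1} = y_n + h·f(t_n, y_n).
t=0.000000, y=1.160000: f=0.000000 → y ← 1.160000 + 0.39·0.000000 = 1.160000
t=0.390000, y=1.160000: f=0.298584 → y ← 1.160000 + 0.39·0.298584 = 1.276448
t=0.780000, y=1.276448: f=0.657115 → y ← 1.276448 + 0.39·0.657115 = 1.532723
t=1.170000, y=1.532723: f=1.183568 → y ← 1.532723 + 0.39·1.183568 = 1.994314
y(1.56) ≈ 1.9943

1.9943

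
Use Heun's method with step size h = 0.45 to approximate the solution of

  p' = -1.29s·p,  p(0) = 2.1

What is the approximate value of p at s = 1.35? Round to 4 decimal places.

Heun: k1 = f(s_n, p_n); k2 = f(s_n + h, p_n + h·k1); p_{n+1} = p_n + (h/2)·(k1 + k2).
s=0.000000, p=2.100000:
  k1 = f(0.000000, 2.100000) = 0.000000
  k2 = f(0.450000, 2.100000) = -1.219050
  p ← 2.100000 + (0.45/2)·(0.000000 + (-1.219050)) = 1.825714
s=0.450000, p=1.825714:
  k1 = f(0.450000, 1.825714) = -1.059827
  k2 = f(0.900000, 1.348792) = -1.565947
  p ← 1.825714 + (0.45/2)·(-1.059827 + (-1.565947)) = 1.234915
s=0.900000, p=1.234915:
  k1 = f(0.900000, 1.234915) = -1.433736
  k2 = f(1.350000, 0.589733) = -1.027021
  p ← 1.234915 + (0.45/2)·(-1.433736 + (-1.027021)) = 0.681244
p(1.35) ≈ 0.6812

0.6812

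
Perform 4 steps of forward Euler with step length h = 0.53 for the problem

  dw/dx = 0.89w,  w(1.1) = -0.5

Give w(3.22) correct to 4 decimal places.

-2.3456

Euler: w_{n+1} = w_n + h·f(x_n, w_n).
x=1.100000, w=-0.500000: f=-0.445000 → w ← -0.500000 + 0.53·(-0.445000) = -0.735850
x=1.630000, w=-0.735850: f=-0.654907 → w ← -0.735850 + 0.53·(-0.654907) = -1.082950
x=2.160000, w=-1.082950: f=-0.963826 → w ← -1.082950 + 0.53·(-0.963826) = -1.593778
x=2.690000, w=-1.593778: f=-1.418463 → w ← -1.593778 + 0.53·(-1.418463) = -2.345563
w(3.22) ≈ -2.3456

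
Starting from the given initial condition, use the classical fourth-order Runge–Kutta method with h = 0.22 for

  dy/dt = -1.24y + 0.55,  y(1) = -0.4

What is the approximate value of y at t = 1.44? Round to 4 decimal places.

RK4: k1 = f(t_n, y_n); k2 = f(t_n + h/2, y_n + (h/2)·k1); k3 = f(t_n + h/2, y_n + (h/2)·k2); k4 = f(t_n + h, y_n + h·k3); y_{n+1} = y_n + (h/6)·(k1 + 2k2 + 2k3 + k4).
t=1.000000, y=-0.400000:
  k1 = f(1.000000, -0.400000) = 1.046000
  k2 = f(1.110000, -0.284940) = 0.903326
  k3 = f(1.110000, -0.300634) = 0.922786
  k4 = f(1.220000, -0.196987) = 0.794264
  y ← -0.400000 + (0.22/6)·(k1 + 2k2 + 2k3 + k4) = -0.198609
t=1.220000, y=-0.198609:
  k1 = f(1.220000, -0.198609) = 0.796275
  k2 = f(1.330000, -0.111019) = 0.687663
  k3 = f(1.330000, -0.122966) = 0.702478
  k4 = f(1.440000, -0.044064) = 0.604639
  y ← -0.198609 + (0.22/6)·(k1 + 2k2 + 2k3 + k4) = -0.045298
y(1.44) ≈ -0.0453

-0.0453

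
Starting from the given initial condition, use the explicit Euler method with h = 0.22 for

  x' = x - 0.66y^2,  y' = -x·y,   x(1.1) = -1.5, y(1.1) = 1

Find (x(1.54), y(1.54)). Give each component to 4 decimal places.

Euler on (x,y): x_{n+1} = x_n + h·x', y_{n+1} = y_n + h·y'.
1.100000: (-1.500000, 1.000000); f=(-2.160000, 1.500000) → (-1.975200, 1.330000)
1.320000: (-1.975200, 1.330000); f=(-3.142674, 2.627016) → (-2.666588, 1.907944)
(x(1.54), y(1.54)) ≈ (-2.6666, 1.9079)

-2.6666, 1.9079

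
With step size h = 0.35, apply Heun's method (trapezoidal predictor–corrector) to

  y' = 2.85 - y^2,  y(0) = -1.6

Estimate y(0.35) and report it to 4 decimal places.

-1.4435

Heun: k1 = f(t_n, y_n); k2 = f(t_n + h, y_n + h·k1); y_{n+1} = y_n + (h/2)·(k1 + k2).
t=0.000000, y=-1.600000:
  k1 = f(0.000000, -1.600000) = 0.290000
  k2 = f(0.350000, -1.498500) = 0.604498
  y ← -1.600000 + (0.35/2)·(0.290000 + 0.604498) = -1.443463
y(0.35) ≈ -1.4435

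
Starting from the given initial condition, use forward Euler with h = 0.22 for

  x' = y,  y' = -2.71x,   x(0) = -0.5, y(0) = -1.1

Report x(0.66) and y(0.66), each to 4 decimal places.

-0.9975, 0.1880

Euler on (x,y): x_{n+1} = x_n + h·x', y_{n+1} = y_n + h·y'.
0.000000: (-0.500000, -1.100000); f=(-1.100000, 1.355000) → (-0.742000, -0.801900)
0.220000: (-0.742000, -0.801900); f=(-0.801900, 2.010820) → (-0.918418, -0.359520)
0.440000: (-0.918418, -0.359520); f=(-0.359520, 2.488913) → (-0.997512, 0.188041)
(x(0.66), y(0.66)) ≈ (-0.9975, 0.1880)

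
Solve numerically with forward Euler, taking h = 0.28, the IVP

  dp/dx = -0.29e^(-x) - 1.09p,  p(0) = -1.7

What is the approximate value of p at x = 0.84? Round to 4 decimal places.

Euler: p_{n+1} = p_n + h·f(x_n, p_n).
x=0.000000, p=-1.700000: f=1.563000 → p ← -1.700000 + 0.28·1.563000 = -1.262360
x=0.280000, p=-1.262360: f=1.156795 → p ← -1.262360 + 0.28·1.156795 = -0.938457
x=0.560000, p=-0.938457: f=0.857268 → p ← -0.938457 + 0.28·0.857268 = -0.698422
p(0.84) ≈ -0.6984

-0.6984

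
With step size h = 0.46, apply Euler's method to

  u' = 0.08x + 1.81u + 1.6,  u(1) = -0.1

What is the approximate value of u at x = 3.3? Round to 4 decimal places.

Euler: u_{n+1} = u_n + h·f(x_n, u_n).
x=1.000000, u=-0.100000: f=1.499000 → u ← -0.100000 + 0.46·1.499000 = 0.589540
x=1.460000, u=0.589540: f=2.783867 → u ← 0.589540 + 0.46·2.783867 = 1.870119
x=1.920000, u=1.870119: f=5.138515 → u ← 1.870119 + 0.46·5.138515 = 4.233836
x=2.380000, u=4.233836: f=9.453643 → u ← 4.233836 + 0.46·9.453643 = 8.582512
x=2.840000, u=8.582512: f=17.361547 → u ← 8.582512 + 0.46·17.361547 = 16.568824
u(3.3) ≈ 16.5688

16.5688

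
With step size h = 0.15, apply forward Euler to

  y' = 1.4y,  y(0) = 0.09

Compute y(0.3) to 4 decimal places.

0.1318

Euler: y_{n+1} = y_n + h·f(t_n, y_n).
t=0.000000, y=0.090000: f=0.126000 → y ← 0.090000 + 0.15·0.126000 = 0.108900
t=0.150000, y=0.108900: f=0.152460 → y ← 0.108900 + 0.15·0.152460 = 0.131769
y(0.3) ≈ 0.1318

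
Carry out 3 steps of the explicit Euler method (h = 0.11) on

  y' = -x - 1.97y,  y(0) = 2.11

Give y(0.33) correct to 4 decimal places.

0.9804

Euler: y_{n+1} = y_n + h·f(x_n, y_n).
x=0.000000, y=2.110000: f=-4.156700 → y ← 2.110000 + 0.11·(-4.156700) = 1.652763
x=0.110000, y=1.652763: f=-3.365943 → y ← 1.652763 + 0.11·(-3.365943) = 1.282509
x=0.220000, y=1.282509: f=-2.746543 → y ← 1.282509 + 0.11·(-2.746543) = 0.980390
y(0.33) ≈ 0.9804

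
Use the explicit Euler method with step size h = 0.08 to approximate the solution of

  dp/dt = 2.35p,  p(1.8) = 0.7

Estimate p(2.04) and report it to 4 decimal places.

1.1737

Euler: p_{n+1} = p_n + h·f(t_n, p_n).
t=1.800000, p=0.700000: f=1.645000 → p ← 0.700000 + 0.08·1.645000 = 0.831600
t=1.880000, p=0.831600: f=1.954260 → p ← 0.831600 + 0.08·1.954260 = 0.987941
t=1.960000, p=0.987941: f=2.321661 → p ← 0.987941 + 0.08·2.321661 = 1.173674
p(2.04) ≈ 1.1737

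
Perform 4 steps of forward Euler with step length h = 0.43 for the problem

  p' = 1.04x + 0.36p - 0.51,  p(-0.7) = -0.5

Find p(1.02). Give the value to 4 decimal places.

Euler: p_{n+1} = p_n + h·f(x_n, p_n).
x=-0.700000, p=-0.500000: f=-1.418000 → p ← -0.500000 + 0.43·(-1.418000) = -1.109740
x=-0.270000, p=-1.109740: f=-1.190306 → p ← -1.109740 + 0.43·(-1.190306) = -1.621572
x=0.160000, p=-1.621572: f=-0.927366 → p ← -1.621572 + 0.43·(-0.927366) = -2.020339
x=0.590000, p=-2.020339: f=-0.623722 → p ← -2.020339 + 0.43·(-0.623722) = -2.288540
p(1.02) ≈ -2.2885

-2.2885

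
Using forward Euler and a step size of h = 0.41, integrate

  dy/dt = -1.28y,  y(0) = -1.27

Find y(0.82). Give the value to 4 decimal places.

Euler: y_{n+1} = y_n + h·f(t_n, y_n).
t=0.000000, y=-1.270000: f=1.625600 → y ← -1.270000 + 0.41·1.625600 = -0.603504
t=0.410000, y=-0.603504: f=0.772485 → y ← -0.603504 + 0.41·0.772485 = -0.286785
y(0.82) ≈ -0.2868

-0.2868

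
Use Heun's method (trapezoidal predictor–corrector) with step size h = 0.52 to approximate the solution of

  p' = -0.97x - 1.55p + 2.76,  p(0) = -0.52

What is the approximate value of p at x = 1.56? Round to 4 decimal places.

0.8305

Heun: k1 = f(x_n, p_n); k2 = f(x_n + h, p_n + h·k1); p_{n+1} = p_n + (h/2)·(k1 + k2).
x=0.000000, p=-0.520000:
  k1 = f(0.000000, -0.520000) = 3.566000
  k2 = f(0.520000, 1.334320) = 0.187404
  p ← -0.520000 + (0.52/2)·(3.566000 + 0.187404) = 0.455885
x=0.520000, p=0.455885:
  k1 = f(0.520000, 0.455885) = 1.548978
  k2 = f(1.040000, 1.261354) = -0.203898
  p ← 0.455885 + (0.52/2)·(1.548978 + (-0.203898)) = 0.805606
x=1.040000, p=0.805606:
  k1 = f(1.040000, 0.805606) = 0.502511
  k2 = f(1.560000, 1.066912) = -0.406913
  p ← 0.805606 + (0.52/2)·(0.502511 + (-0.406913)) = 0.830461
p(1.56) ≈ 0.8305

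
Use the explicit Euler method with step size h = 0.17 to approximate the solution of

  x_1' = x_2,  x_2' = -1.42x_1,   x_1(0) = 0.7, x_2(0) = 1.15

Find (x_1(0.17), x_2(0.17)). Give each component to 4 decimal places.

0.8955, 0.9810

Euler on (x_1,x_2): x_1_{n+1} = x_1_n + h·x_1', x_2_{n+1} = x_2_n + h·x_2'.
0.000000: (0.700000, 1.150000); f=(1.150000, -0.994000) → (0.895500, 0.981020)
(x_1(0.17), x_2(0.17)) ≈ (0.8955, 0.9810)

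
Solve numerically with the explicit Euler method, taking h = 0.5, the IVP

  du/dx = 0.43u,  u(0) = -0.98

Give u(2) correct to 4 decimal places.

Euler: u_{n+1} = u_n + h·f(x_n, u_n).
x=0.000000, u=-0.980000: f=-0.421400 → u ← -0.980000 + 0.5·(-0.421400) = -1.190700
x=0.500000, u=-1.190700: f=-0.512001 → u ← -1.190700 + 0.5·(-0.512001) = -1.446701
x=1.000000, u=-1.446701: f=-0.622081 → u ← -1.446701 + 0.5·(-0.622081) = -1.757741
x=1.500000, u=-1.757741: f=-0.755829 → u ← -1.757741 + 0.5·(-0.755829) = -2.135655
u(2) ≈ -2.1357

-2.1357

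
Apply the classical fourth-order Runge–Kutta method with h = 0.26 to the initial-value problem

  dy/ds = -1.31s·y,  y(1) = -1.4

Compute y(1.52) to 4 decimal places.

-0.5936

RK4: k1 = f(s_n, y_n); k2 = f(s_n + h/2, y_n + (h/2)·k1); k3 = f(s_n + h/2, y_n + (h/2)·k2); k4 = f(s_n + h, y_n + h·k3); y_{n+1} = y_n + (h/6)·(k1 + 2k2 + 2k3 + k4).
s=1.000000, y=-1.400000:
  k1 = f(1.000000, -1.400000) = 1.834000
  k2 = f(1.130000, -1.161580) = 1.719487
  k3 = f(1.130000, -1.176467) = 1.741524
  k4 = f(1.260000, -0.947204) = 1.563455
  y ← -1.400000 + (0.26/6)·(k1 + 2k2 + 2k3 + k4) = -0.952823
s=1.260000, y=-0.952823:
  k1 = f(1.260000, -0.952823) = 1.572729
  k2 = f(1.390000, -0.748368) = 1.362703
  k3 = f(1.390000, -0.775671) = 1.412420
  k4 = f(1.520000, -0.585594) = 1.166034
  y ← -0.952823 + (0.26/6)·(k1 + 2k2 + 2k3 + k4) = -0.593632
y(1.52) ≈ -0.5936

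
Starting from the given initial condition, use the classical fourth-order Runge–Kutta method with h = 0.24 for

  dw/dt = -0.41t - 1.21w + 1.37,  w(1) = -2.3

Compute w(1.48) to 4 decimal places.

-0.9766

RK4: k1 = f(t_n, w_n); k2 = f(t_n + h/2, w_n + (h/2)·k1); k3 = f(t_n + h/2, w_n + (h/2)·k2); k4 = f(t_n + h, w_n + h·k3); w_{n+1} = w_n + (h/6)·(k1 + 2k2 + 2k3 + k4).
t=1.000000, w=-2.300000:
  k1 = f(1.000000, -2.300000) = 3.743000
  k2 = f(1.120000, -1.850840) = 3.150316
  k3 = f(1.120000, -1.921962) = 3.236374
  k4 = f(1.240000, -1.523270) = 2.704757
  w ← -2.300000 + (0.24/6)·(k1 + 2k2 + 2k3 + k4) = -1.531154
t=1.240000, w=-1.531154:
  k1 = f(1.240000, -1.531154) = 2.714297
  k2 = f(1.360000, -1.205439) = 2.270981
  k3 = f(1.360000, -1.258637) = 2.335350
  k4 = f(1.480000, -0.970670) = 1.937711
  w ← -1.531154 + (0.24/6)·(k1 + 2k2 + 2k3 + k4) = -0.976568
w(1.48) ≈ -0.9766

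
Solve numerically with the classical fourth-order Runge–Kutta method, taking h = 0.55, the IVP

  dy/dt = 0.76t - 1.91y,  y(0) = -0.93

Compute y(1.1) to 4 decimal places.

RK4: k1 = f(t_n, y_n); k2 = f(t_n + h/2, y_n + (h/2)·k1); k3 = f(t_n + h/2, y_n + (h/2)·k2); k4 = f(t_n + h, y_n + h·k3); y_{n+1} = y_n + (h/6)·(k1 + 2k2 + 2k3 + k4).
t=0.000000, y=-0.930000:
  k1 = f(0.000000, -0.930000) = 1.776300
  k2 = f(0.275000, -0.441518) = 1.052298
  k3 = f(0.275000, -0.640618) = 1.432580
  k4 = f(0.550000, -0.142081) = 0.689374
  y ← -0.930000 + (0.55/6)·(k1 + 2k2 + 2k3 + k4) = -0.248419
t=0.550000, y=-0.248419:
  k1 = f(0.550000, -0.248419) = 0.892480
  k2 = f(0.825000, -0.002987) = 0.632705
  k3 = f(0.825000, -0.074425) = 0.769152
  k4 = f(1.100000, 0.174615) = 0.502486
  y ← -0.248419 + (0.55/6)·(k1 + 2k2 + 2k3 + k4) = 0.136460
y(1.1) ≈ 0.1365

0.1365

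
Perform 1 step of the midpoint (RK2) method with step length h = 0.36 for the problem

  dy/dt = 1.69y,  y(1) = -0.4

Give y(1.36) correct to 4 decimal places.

-0.7174

Midpoint: k1 = f(t_n, y_n); k2 = f(t_n + h/2, y_n + (h/2)·k1); y_{n+1} = y_n + h·k2.
t=1.000000, y=-0.400000:
  k1 = f(1.000000, -0.400000) = -0.676000
  k2 = f(1.180000, -0.521680) = -0.881639
  y ← -0.400000 + 0.36·(-0.881639) = -0.717390
y(1.36) ≈ -0.7174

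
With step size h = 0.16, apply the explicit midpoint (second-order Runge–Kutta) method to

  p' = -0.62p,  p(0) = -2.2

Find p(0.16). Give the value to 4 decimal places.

Midpoint: k1 = f(s_n, p_n); k2 = f(s_n + h/2, p_n + (h/2)·k1); p_{n+1} = p_n + h·k2.
s=0.000000, p=-2.200000:
  k1 = f(0.000000, -2.200000) = 1.364000
  k2 = f(0.080000, -2.090880) = 1.296346
  p ← -2.200000 + 0.16·1.296346 = -1.992585
p(0.16) ≈ -1.9926

-1.9926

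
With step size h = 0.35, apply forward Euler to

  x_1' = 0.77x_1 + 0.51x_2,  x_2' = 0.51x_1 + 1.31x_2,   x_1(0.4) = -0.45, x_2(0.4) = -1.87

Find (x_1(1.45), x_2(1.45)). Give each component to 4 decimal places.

Euler on (x_1,x_2): x_1_{n+1} = x_1_n + h·x_1', x_2_{n+1} = x_2_n + h·x_2'.
0.400000: (-0.450000, -1.870000); f=(-1.300200, -2.679200) → (-0.905070, -2.807720)
0.750000: (-0.905070, -2.807720); f=(-2.128841, -4.139699) → (-1.650164, -4.256615)
1.100000: (-1.650164, -4.256615); f=(-3.441500, -6.417749) → (-2.854689, -6.502827)
(x_1(1.45), x_2(1.45)) ≈ (-2.8547, -6.5028)

-2.8547, -6.5028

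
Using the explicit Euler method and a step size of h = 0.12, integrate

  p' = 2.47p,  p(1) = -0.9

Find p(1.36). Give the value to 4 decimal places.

-1.9609

Euler: p_{n+1} = p_n + h·f(x_n, p_n).
x=1.000000, p=-0.900000: f=-2.223000 → p ← -0.900000 + 0.12·(-2.223000) = -1.166760
x=1.120000, p=-1.166760: f=-2.881897 → p ← -1.166760 + 0.12·(-2.881897) = -1.512588
x=1.240000, p=-1.512588: f=-3.736092 → p ← -1.512588 + 0.12·(-3.736092) = -1.960919
p(1.36) ≈ -1.9609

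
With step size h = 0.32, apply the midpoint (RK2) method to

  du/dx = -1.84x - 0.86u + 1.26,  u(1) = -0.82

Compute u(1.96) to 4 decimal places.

-1.4088

Midpoint: k1 = f(x_n, u_n); k2 = f(x_n + h/2, u_n + (h/2)·k1); u_{n+1} = u_n + h·k2.
x=1.000000, u=-0.820000:
  k1 = f(1.000000, -0.820000) = 0.125200
  k2 = f(1.160000, -0.799968) = -0.186428
  u ← -0.820000 + 0.32·(-0.186428) = -0.879657
x=1.320000, u=-0.879657:
  k1 = f(1.320000, -0.879657) = -0.412295
  k2 = f(1.480000, -0.945624) = -0.649963
  u ← -0.879657 + 0.32·(-0.649963) = -1.087645
x=1.640000, u=-1.087645:
  k1 = f(1.640000, -1.087645) = -0.822225
  k2 = f(1.800000, -1.219201) = -1.003487
  u ← -1.087645 + 0.32·(-1.003487) = -1.408761
u(1.96) ≈ -1.4088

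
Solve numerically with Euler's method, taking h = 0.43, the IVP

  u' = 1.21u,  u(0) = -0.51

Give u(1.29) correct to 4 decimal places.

Euler: u_{n+1} = u_n + h·f(x_n, u_n).
x=0.000000, u=-0.510000: f=-0.617100 → u ← -0.510000 + 0.43·(-0.617100) = -0.775353
x=0.430000, u=-0.775353: f=-0.938177 → u ← -0.775353 + 0.43·(-0.938177) = -1.178769
x=0.860000, u=-1.178769: f=-1.426311 → u ← -1.178769 + 0.43·(-1.426311) = -1.792083
u(1.29) ≈ -1.7921

-1.7921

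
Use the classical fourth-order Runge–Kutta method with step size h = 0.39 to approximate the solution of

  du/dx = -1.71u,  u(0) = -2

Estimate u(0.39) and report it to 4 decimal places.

-1.0286

RK4: k1 = f(x_n, u_n); k2 = f(x_n + h/2, u_n + (h/2)·k1); k3 = f(x_n + h/2, u_n + (h/2)·k2); k4 = f(x_n + h, u_n + h·k3); u_{n+1} = u_n + (h/6)·(k1 + 2k2 + 2k3 + k4).
x=0.000000, u=-2.000000:
  k1 = f(0.000000, -2.000000) = 3.420000
  k2 = f(0.195000, -1.333100) = 2.279601
  k3 = f(0.195000, -1.555478) = 2.659867
  k4 = f(0.390000, -0.962652) = 1.646135
  u ← -2.000000 + (0.39/6)·(k1 + 2k2 + 2k3 + k4) = -1.028570
u(0.39) ≈ -1.0286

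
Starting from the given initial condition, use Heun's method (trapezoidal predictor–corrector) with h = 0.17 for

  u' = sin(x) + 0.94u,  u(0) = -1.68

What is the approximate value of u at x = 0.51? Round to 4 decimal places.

-2.5615

Heun: k1 = f(x_n, u_n); k2 = f(x_n + h, u_n + h·k1); u_{n+1} = u_n + (h/2)·(k1 + k2).
x=0.000000, u=-1.680000:
  k1 = f(0.000000, -1.680000) = -1.579200
  k2 = f(0.170000, -1.948464) = -1.662374
  u ← -1.680000 + (0.17/2)·(-1.579200 + (-1.662374)) = -1.955534
x=0.170000, u=-1.955534:
  k1 = f(0.170000, -1.955534) = -1.669019
  k2 = f(0.340000, -2.239267) = -1.771424
  u ← -1.955534 + (0.17/2)·(-1.669019 + (-1.771424)) = -2.247971
x=0.340000, u=-2.247971:
  k1 = f(0.340000, -2.247971) = -1.779606
  k2 = f(0.510000, -2.550504) = -1.909297
  u ← -2.247971 + (0.17/2)·(-1.779606 + (-1.909297)) = -2.561528
u(0.51) ≈ -2.5615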